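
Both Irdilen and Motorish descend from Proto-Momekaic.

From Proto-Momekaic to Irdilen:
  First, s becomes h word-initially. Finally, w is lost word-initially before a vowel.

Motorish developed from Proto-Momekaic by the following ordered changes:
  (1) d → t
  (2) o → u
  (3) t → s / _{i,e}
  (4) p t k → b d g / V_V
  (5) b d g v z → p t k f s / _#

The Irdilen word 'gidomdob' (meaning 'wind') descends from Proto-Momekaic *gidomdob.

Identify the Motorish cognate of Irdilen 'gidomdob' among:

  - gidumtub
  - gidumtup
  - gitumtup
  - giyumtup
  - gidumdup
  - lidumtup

gidumtup

Motorish: start from *gidomdob.
  rule 1 (unconditioned shift): gidomdob → gitomtob
  rule 2 (vowel merger): gitomtob → gitumtub
  rule 3: no change — gitumtub
  rule 4 (intervocalic voicing): gitumtub → gidumtub
  rule 5 (final devoicing): gidumtub → gidumtup
  ⇒ Motorish gidumtup
The other candidates each miss or misapply at least one Motorish change.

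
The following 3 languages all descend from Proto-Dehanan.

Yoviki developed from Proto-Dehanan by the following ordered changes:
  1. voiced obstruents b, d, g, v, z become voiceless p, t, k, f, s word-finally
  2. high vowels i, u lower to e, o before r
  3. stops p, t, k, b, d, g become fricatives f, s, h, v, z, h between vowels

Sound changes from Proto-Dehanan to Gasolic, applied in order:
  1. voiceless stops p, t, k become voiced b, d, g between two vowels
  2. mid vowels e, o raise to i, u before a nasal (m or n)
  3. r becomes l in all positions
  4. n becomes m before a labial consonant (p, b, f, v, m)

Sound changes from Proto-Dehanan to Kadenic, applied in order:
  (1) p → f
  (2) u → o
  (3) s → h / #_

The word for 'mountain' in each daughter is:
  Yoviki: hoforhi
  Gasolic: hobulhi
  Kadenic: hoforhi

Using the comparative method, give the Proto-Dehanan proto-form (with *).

Position 3: Yoviki has f, Gasolic has b, Kadenic has f. Taking the neighbouring segments as reconstructed: Yoviki f could go back to *p or *f; Gasolic b could go back to *p or *b; Kadenic f could go back to *p or *f — the one source consistent with every daughter is *p.
Position 5: Yoviki has r, Gasolic has l, Kadenic has r. Yoviki preserves r here (none of its changes turn any other segment into r), so the proto-segment is *r.
Verify the candidate proto-form against each daughter:
Yoviki: start from *hopurhi.
  rule 1: no change — hopurhi
  rule 2 (pre-rhotic lowering): hopurhi → hoporhi
  rule 3 (intervocalic lenition): hoporhi → hoforhi
  ⇒ Yoviki hoforhi
Gasolic: *hopurhi
  hopurhi → hoburhi   [intervocalic voicing]
  hoburhi (rule 2 does not apply)
  hoburhi → hobulhi   [unconditioned shift]
  hobulhi (rule 4 does not apply)
  giving Gasolic hobulhi.
Kadenic: start from *hopurhi.
  rule 1 (unconditioned shift): hopurhi → hofurhi
  rule 2 (vowel merger): hofurhi → hoforhi
  rule 3: no change — hoforhi
  ⇒ Kadenic hoforhi
*hopurhi is the unique common source.

*hopurhi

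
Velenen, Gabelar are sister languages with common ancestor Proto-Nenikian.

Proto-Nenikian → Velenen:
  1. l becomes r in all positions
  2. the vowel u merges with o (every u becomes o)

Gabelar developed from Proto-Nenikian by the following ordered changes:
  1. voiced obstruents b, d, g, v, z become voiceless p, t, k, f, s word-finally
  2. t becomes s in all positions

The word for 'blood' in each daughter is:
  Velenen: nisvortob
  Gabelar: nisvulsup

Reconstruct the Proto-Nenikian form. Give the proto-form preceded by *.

Position 8: Velenen has o, Gabelar has u. Gabelar preserves u here (none of its changes turn any other segment into u), so the proto-segment is *u.
Position 7: Velenen has t, Gabelar has s. Velenen preserves t here (none of its changes turn any other segment into t), so the proto-segment is *t.
Position 9: Velenen has b, Gabelar has p. Velenen preserves b here (none of its changes turn any other segment into b), so the proto-segment is *b.
Continuing position by position gives *nisvultub; check it forward:
Velenen: *nisvultub > nisvurtub > nisvortob  (by unconditioned shift, vowel merger)
Gabelar: *nisvultub
  nisvultub → nisvultup   [final devoicing]
  nisvultup → nisvulsup   [unconditioned shift]
  giving Gabelar nisvulsup.
No other proto-form is consistent with every reflex, so the reconstruction is *nisvultub.

*nisvultub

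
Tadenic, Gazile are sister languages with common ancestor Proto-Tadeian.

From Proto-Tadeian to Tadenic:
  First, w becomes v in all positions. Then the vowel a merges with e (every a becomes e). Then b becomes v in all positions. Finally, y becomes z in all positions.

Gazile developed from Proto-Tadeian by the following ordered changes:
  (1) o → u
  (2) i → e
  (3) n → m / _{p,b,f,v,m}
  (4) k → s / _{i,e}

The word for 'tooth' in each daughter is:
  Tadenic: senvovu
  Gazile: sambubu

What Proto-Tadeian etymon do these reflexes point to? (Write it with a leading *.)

Position 6: Tadenic has v, Gazile has b. Gazile preserves b here (none of its changes turn any other segment into b), so the proto-segment is *b.
Position 5: Tadenic has o, Gazile has u. Tadenic preserves o here (none of its changes turn any other segment into o), so the proto-segment is *o.
This points to *sanbobu. Verify forward in each daughter:
Tadenic: start from *sanbobu.
  rule 1: no change — sanbobu
  rule 2 (vowel merger): sanbobu → senbobu
  rule 3 (unconditioned shift): senbobu → senvovu
  rule 4: no change — senvovu
  ⇒ Tadenic senvovu
Gazile: *sanbobu > sanbubu > sambubu  (by vowel merger, nasal place assimilation)
Only *sanbobu yields all of Tadenic senvovu, Gazile sambubu.

*sanbobu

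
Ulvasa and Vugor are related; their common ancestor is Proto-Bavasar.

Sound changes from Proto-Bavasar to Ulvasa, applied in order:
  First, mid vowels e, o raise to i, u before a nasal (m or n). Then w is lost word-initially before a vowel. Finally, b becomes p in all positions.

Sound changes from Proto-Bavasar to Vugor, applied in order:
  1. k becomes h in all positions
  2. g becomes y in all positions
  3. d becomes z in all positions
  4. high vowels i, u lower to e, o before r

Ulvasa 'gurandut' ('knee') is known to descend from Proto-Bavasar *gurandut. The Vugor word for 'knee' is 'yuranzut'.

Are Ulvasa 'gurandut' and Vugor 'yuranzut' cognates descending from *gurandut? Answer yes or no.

Derive the expected Vugor reflex of *gurandut:
Vugor: *gurandut
  gurandut (rule 1 does not apply)
  gurandut → yurandut   [unconditioned shift]
  yurandut → yuranzut   [unconditioned shift]
  yuranzut → yoranzut   [pre-rhotic lowering]
  giving Vugor yoranzut.
The regular Vugor reflex would be 'yoranzut', but the attested form is 'yuranzut'. The correspondence is irregular, so they are not cognates (the Vugor form has a different source).

no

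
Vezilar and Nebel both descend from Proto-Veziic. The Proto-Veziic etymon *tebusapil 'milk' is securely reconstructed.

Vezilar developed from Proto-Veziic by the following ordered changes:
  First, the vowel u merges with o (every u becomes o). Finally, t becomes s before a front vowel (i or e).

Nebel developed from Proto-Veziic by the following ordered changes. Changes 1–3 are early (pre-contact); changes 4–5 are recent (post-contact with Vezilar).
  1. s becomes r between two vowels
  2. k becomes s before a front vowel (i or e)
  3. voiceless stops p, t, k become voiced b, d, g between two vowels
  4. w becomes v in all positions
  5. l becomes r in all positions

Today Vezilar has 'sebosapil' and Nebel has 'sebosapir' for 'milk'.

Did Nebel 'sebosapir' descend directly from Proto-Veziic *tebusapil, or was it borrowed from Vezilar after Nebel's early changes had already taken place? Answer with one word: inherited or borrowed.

If inherited, *tebusapil would pass through all of Nebel's changes:
Nebel: *tebusapil
  tebusapil → teburapil   [rhotacism]
  teburapil (rule 2 does not apply)
  teburapil → teburabil   [intervocalic voicing]
  teburabil (rule 4 does not apply)
  teburabil → teburabir   [unconditioned shift]
  giving Nebel teburabir.
If borrowed from Vezilar 'sebosapil' after the early changes, it would undergo only the recent ones:
  rule 4 (unconditioned shift): no change (sebosapil)
  rule 5 (unconditioned shift): sebosapil → sebosapir
  ⇒ as a loan: sebosapir
Nebel 'sebosapir' matches the loan outcome 'sebosapir', not the inherited 'teburabir' — it skipped the early Nebel changes, so it was borrowed from Vezilar.

borrowed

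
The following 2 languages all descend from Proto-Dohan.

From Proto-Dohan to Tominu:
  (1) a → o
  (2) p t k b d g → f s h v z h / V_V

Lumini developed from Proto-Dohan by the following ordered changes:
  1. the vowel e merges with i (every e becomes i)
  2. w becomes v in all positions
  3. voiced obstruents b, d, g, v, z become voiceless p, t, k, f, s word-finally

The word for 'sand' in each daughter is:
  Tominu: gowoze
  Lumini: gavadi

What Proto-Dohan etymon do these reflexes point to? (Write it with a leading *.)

Position 6: Tominu has e, Lumini has i. Tominu preserves e here (none of its changes turn any other segment into e), so the proto-segment is *e.
Position 2: Tominu has o, Lumini has a. Lumini preserves a here (none of its changes turn any other segment into a), so the proto-segment is *a.
Verify the candidate proto-form against each daughter:
Tominu: *gawade > gowode > gowoze  (by vowel merger, intervocalic lenition)
Lumini: start from *gawade.
  rule 1 (vowel merger): gawade → gawadi
  rule 2 (unconditioned shift): gawadi → gavadi
  rule 3: no change — gavadi
  ⇒ Lumini gavadi
Only *gawade yields all of Tominu gowoze, Lumini gavadi.

*gawade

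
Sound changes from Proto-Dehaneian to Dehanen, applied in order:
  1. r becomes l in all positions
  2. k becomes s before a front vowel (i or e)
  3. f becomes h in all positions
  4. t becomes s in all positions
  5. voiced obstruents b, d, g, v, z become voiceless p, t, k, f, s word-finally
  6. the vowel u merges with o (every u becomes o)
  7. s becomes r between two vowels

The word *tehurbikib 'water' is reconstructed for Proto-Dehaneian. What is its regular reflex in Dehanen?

seholbirip

Dehanen: start from *tehurbikib.
  rule 1 (unconditioned shift): tehurbikib → tehulbikib
  rule 2 (palatalisation): tehulbikib → tehulbisib
  rule 3: no change — tehulbisib
  rule 4 (unconditioned shift): tehulbisib → sehulbisib
  rule 5 (final devoicing): sehulbisib → sehulbisip
  rule 6 (vowel merger): sehulbisip → seholbisip
  rule 7 (rhotacism): seholbisip → seholbirip
  ⇒ Dehanen seholbirip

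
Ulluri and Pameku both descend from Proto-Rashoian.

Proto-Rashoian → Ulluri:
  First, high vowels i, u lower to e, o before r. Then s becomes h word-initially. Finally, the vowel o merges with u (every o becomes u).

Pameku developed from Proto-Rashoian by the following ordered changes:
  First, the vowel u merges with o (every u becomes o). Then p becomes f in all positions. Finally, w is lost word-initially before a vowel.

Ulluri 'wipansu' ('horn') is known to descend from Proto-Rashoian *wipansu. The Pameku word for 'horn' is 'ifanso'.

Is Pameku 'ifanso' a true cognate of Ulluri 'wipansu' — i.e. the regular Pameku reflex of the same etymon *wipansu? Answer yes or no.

Derive the expected Pameku reflex of *wipansu:
Pameku: start from *wipansu.
  rule 1 (vowel merger): wipansu → wipanso
  rule 2 (unconditioned shift): wipanso → wifanso
  rule 3 (glide loss): wifanso → ifanso
  ⇒ Pameku ifanso
Pameku 'ifanso' matches the regular reflex exactly, so the pair is cognate.

yes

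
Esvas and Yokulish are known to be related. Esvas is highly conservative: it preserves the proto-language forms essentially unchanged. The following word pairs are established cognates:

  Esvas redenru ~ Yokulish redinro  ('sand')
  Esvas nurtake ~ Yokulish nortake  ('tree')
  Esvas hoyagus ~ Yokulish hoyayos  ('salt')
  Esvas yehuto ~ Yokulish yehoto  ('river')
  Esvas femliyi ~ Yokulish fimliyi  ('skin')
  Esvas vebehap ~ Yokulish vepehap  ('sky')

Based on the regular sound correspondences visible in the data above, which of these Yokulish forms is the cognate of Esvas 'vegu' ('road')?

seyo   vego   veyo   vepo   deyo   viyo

hoyagus ~ hoyayos — Esvas g corresponds to Yokulish y between vowels (before a back vowel).
redenru ~ redinro — Esvas u corresponds to Yokulish o word-finally.
Applying these to Esvas 'vegu':
  vegu → veyu   (g→y between vowels (before a back vowel))
  veyu → veyo   (u→o word-finally)
So the Yokulish cognate is 'veyo'.

veyo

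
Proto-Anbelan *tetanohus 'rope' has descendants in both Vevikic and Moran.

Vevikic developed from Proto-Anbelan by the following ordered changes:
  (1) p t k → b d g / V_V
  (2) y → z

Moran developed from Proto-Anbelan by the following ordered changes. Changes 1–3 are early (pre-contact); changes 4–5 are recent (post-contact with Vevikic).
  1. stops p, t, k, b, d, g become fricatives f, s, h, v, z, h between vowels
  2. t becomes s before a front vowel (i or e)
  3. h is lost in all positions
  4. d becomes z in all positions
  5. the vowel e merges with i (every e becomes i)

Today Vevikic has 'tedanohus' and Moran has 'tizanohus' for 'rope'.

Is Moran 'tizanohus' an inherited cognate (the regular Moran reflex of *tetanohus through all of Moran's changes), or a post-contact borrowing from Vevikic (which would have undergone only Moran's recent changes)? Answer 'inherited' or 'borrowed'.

borrowed

If inherited, *tetanohus would pass through all of Moran's changes:
Moran: start from *tetanohus.
  rule 1 (intervocalic lenition): tetanohus → tesanohus
  rule 2 (palatalisation): tesanohus → sesanohus
  rule 3 (h-loss): sesanohus → sesanous
  rule 4: no change — sesanous
  rule 5 (vowel merger): sesanous → sisanous
  ⇒ Moran sisanous
If borrowed from Vevikic 'tedanohus' after the early changes, it would undergo only the recent ones:
  rule 4 (unconditioned shift): tedanohus → tezanohus
  rule 5 (vowel merger): tezanohus → tizanohus
  ⇒ as a loan: tizanohus
Moran 'tizanohus' matches the loan outcome 'tizanohus', not the inherited 'sisanous' — it skipped the early Moran changes, so it was borrowed from Vevikic.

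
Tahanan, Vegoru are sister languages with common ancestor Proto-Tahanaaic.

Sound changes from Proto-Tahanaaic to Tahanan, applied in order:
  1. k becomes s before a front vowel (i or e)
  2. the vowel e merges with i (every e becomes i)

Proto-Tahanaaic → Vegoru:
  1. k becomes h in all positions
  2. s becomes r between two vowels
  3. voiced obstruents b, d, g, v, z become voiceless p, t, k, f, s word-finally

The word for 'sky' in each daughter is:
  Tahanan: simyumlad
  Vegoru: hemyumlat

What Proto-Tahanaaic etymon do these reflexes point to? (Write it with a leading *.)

*kemyumlad

Position 2: Tahanan has i, Vegoru has e. Vegoru preserves e here (none of its changes turn any other segment into e), so the proto-segment is *e.
Position 1: Tahanan has s, Vegoru has h. Taking the neighbouring segments as reconstructed: Tahanan s could go back to *k or *s; Vegoru h could go back to *k or *h — the one source consistent with every daughter is *k.
Position 9: Tahanan has d, Vegoru has t. Tahanan preserves d here (none of its changes turn any other segment into d), so the proto-segment is *d.
The remaining positions agree across the daughters. Check the candidate against every language:
Tahanan: *kemyumlad
  kemyumlad → semyumlad   [palatalisation]
  semyumlad → simyumlad   [vowel merger]
  giving Tahanan simyumlad.
Vegoru: *kemyumlad
  kemyumlad → hemyumlad   [unconditioned shift]
  hemyumlad (rule 2 does not apply)
  hemyumlad → hemyumlat   [final devoicing]
  giving Vegoru hemyumlat.
No other proto-form is consistent with every reflex, so the reconstruction is *kemyumlad.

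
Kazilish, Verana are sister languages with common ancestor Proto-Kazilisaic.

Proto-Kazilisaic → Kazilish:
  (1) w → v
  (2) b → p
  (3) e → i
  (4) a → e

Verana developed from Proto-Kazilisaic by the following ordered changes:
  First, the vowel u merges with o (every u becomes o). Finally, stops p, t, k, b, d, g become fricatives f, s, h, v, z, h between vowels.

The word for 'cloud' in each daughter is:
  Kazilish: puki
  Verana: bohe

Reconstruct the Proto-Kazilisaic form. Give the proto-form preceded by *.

*buke

Position 2: Kazilish has u, Verana has o. Kazilish preserves u here (none of its changes turn any other segment into u), so the proto-segment is *u.
Position 3: Kazilish has k, Verana has h. Kazilish preserves k here (none of its changes turn any other segment into k), so the proto-segment is *k.
Position 1: Kazilish has p, Verana has b. Verana preserves b here (none of its changes turn any other segment into b), so the proto-segment is *b.
Continuing position by position gives *buke; check it forward:
Kazilish: start from *buke.
  rule 1: no change — buke
  rule 2 (unconditioned shift): buke → puke
  rule 3 (vowel merger): puke → puki
  rule 4: no change — puki
  ⇒ Kazilish puki
Verana: *buke > boke > bohe  (by vowel merger, intervocalic lenition)
No other proto-form is consistent with every reflex, so the reconstruction is *buke.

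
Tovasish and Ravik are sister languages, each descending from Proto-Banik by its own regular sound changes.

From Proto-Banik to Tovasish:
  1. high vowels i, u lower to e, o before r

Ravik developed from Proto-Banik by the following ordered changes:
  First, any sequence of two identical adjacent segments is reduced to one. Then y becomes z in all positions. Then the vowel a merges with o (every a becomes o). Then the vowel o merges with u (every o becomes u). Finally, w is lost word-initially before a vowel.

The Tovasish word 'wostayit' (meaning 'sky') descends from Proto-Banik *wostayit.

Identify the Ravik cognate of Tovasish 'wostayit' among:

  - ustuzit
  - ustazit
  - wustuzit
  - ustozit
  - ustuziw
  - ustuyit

Ravik: *wostayit > wostazit > wostozit > wustuzit > ustuzit  (by unconditioned shift, vowel merger, vowel merger, glide loss)
The other candidates each miss or misapply at least one Ravik change.

ustuzit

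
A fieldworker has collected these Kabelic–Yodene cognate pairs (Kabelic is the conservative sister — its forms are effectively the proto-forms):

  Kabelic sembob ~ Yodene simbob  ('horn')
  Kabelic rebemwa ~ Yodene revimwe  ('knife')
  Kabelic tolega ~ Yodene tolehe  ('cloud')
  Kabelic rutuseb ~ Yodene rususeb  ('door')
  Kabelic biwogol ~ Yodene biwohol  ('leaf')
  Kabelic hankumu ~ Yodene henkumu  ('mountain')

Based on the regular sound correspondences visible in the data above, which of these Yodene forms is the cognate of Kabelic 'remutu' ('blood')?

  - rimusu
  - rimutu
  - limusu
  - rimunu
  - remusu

rimusu

sembob ~ simbob, rebemwa ~ revimwe — Kabelic e corresponds to Yodene i after a consonant, before a nasal.
rutuseb ~ rususeb — Kabelic t corresponds to Yodene s between vowels (before a back vowel).
Applying these to Kabelic 'remutu':
  remutu → rimutu   (e→i after a consonant, before a nasal)
  rimutu → rimusu   (t→s between vowels (before a back vowel))
So the Yodene cognate is 'rimusu'.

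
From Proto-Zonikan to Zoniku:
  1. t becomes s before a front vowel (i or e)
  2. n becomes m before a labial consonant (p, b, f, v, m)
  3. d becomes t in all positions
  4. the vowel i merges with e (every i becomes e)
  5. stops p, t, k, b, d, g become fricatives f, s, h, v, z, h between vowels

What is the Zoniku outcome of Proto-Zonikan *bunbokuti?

bumbohuse

Zoniku: start from *bunbokuti.
  rule 1 (palatalisation): bunbokuti → bunbokusi
  rule 2 (nasal place assimilation): bunbokusi → bumbokusi
  rule 3: no change — bumbokusi
  rule 4 (vowel merger): bumbokusi → bumbokuse
  rule 5 (intervocalic lenition): bumbokuse → bumbohuse
  ⇒ Zoniku bumbohuse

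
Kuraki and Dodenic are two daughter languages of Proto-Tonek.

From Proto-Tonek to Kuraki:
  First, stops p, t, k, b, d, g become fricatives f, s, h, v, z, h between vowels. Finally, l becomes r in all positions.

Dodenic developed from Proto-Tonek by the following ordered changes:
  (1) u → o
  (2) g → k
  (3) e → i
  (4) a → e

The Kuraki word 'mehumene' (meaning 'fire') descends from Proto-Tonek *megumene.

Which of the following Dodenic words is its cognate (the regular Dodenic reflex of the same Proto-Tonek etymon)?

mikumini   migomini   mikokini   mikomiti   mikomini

Dodenic: *megumene
  megumene → megomene   [vowel merger]
  megomene → mekomene   [unconditioned shift]
  mekomene → mikomini   [vowel merger]
  mikomini (rule 4 does not apply)
  giving Dodenic mikomini.

mikomini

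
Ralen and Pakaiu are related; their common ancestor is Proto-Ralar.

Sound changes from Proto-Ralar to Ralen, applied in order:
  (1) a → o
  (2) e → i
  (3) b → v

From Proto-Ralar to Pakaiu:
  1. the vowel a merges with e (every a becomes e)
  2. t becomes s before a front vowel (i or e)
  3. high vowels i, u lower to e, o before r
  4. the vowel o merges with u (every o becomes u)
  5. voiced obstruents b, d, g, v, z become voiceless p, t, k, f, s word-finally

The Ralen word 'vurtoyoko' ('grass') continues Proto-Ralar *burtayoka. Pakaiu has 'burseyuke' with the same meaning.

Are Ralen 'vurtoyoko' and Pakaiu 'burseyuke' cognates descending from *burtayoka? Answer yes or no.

yes

Derive the expected Pakaiu reflex of *burtayoka:
Pakaiu: *burtayoka
  burtayoka → burteyoke   [vowel merger]
  burteyoke → burseyoke   [palatalisation]
  burseyoke → borseyoke   [pre-rhotic lowering]
  borseyoke → burseyuke   [vowel merger]
  burseyuke (rule 5 does not apply)
  giving Pakaiu burseyuke.
Pakaiu 'burseyuke' matches the regular reflex exactly, so the pair is cognate.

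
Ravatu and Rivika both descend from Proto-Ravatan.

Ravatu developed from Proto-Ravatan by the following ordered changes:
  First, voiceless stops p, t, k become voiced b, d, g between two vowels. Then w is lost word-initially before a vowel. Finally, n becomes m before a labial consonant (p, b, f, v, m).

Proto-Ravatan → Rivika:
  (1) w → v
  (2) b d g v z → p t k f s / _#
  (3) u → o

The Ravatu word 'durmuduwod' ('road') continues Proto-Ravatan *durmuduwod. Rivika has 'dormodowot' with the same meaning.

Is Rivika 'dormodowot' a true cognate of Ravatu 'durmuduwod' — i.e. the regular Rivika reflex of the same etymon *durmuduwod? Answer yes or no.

Derive the expected Rivika reflex of *durmuduwod:
Rivika: *durmuduwod
  durmuduwod → durmuduvod   [unconditioned shift]
  durmuduvod → durmuduvot   [final devoicing]
  durmuduvot → dormodovot   [vowel merger]
  giving Rivika dormodovot.
The regular Rivika reflex would be 'dormodovot', but the attested form is 'dormodowot'. The correspondence is irregular, so they are not cognates (the Rivika form has a different source).

no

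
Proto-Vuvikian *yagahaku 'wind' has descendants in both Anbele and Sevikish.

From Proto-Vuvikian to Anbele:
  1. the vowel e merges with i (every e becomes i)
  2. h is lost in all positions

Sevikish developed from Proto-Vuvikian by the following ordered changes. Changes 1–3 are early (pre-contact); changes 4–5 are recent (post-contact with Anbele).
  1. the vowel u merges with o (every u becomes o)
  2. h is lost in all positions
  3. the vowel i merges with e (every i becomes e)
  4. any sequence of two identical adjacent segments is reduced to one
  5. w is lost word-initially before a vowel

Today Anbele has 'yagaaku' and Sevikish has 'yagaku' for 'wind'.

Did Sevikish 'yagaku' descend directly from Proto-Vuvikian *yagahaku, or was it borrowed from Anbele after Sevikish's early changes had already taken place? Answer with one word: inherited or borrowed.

If inherited, *yagahaku would pass through all of Sevikish's changes:
Sevikish: *yagahaku
  yagahaku → yagahako   [vowel merger]
  yagahako → yagaako   [h-loss]
  yagaako (rule 3 does not apply)
  yagaako → yagako   [degemination]
  yagako (rule 5 does not apply)
  giving Sevikish yagako.
If borrowed from Anbele 'yagaaku' after the early changes, it would undergo only the recent ones:
  rule 4 (degemination): yagaaku → yagaku
  rule 5 (glide loss): no change (yagaku)
  ⇒ as a loan: yagaku
Sevikish 'yagaku' matches the loan outcome 'yagaku', not the inherited 'yagako' — it skipped the early Sevikish changes, so it was borrowed from Anbele.

borrowed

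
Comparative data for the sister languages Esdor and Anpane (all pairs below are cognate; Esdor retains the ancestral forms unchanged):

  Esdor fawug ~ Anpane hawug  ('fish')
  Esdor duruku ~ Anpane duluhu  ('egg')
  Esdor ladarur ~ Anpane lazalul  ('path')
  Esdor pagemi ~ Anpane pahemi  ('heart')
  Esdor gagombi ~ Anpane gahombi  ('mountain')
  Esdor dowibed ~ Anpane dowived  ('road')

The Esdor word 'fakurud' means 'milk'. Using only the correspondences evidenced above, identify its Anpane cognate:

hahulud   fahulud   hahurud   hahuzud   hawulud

hahulud

fawug ~ hawug — Esdor f corresponds to Anpane h word-initially before a back vowel.
duruku ~ duluhu — Esdor k corresponds to Anpane h between vowels (before a back vowel).
duruku ~ duluhu, ladarur ~ lazalul — Esdor r corresponds to Anpane l between vowels (before a back vowel).
Applying these to Esdor 'fakurud':
  fakurud → hakurud   (f→h word-initially before a back vowel)
  hakurud → hahurud   (k→h between vowels (before a back vowel))
  hahurud → hahulud   (r→l between vowels (before a back vowel))
So the Anpane cognate is 'hahulud'.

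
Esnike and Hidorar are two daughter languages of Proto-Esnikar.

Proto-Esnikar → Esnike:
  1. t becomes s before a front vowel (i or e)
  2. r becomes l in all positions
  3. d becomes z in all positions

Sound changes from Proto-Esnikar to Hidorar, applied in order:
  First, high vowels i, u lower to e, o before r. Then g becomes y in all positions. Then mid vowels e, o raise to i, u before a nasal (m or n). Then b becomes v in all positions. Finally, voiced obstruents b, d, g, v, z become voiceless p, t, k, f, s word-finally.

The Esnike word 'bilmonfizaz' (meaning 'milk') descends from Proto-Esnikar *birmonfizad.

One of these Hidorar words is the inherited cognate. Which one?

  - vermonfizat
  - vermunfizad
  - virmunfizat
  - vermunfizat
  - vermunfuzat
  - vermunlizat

Hidorar: *birmonfizad
  birmonfizad → bermonfizad   [pre-rhotic lowering]
  bermonfizad (rule 2 does not apply)
  bermonfizad → bermunfizad   [pre-nasal raising]
  bermunfizad → vermunfizad   [unconditioned shift]
  vermunfizad → vermunfizat   [final devoicing]
  giving Hidorar vermunfizat.

vermunfizat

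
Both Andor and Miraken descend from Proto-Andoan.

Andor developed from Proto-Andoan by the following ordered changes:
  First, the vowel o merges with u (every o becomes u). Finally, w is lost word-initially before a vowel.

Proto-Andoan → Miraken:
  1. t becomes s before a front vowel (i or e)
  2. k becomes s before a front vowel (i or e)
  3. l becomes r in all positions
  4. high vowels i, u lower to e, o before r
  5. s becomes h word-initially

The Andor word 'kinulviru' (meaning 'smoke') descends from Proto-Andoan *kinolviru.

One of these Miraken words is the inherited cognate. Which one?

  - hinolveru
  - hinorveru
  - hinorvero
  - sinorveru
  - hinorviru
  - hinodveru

Miraken: *kinolviru > sinolviru > sinorviru > sinorveru > hinorveru  (by palatalisation, unconditioned shift, pre-rhotic lowering, debuccalisation)
Only 'hinorveru' matches the regular Miraken development of *kinolviru.

hinorveru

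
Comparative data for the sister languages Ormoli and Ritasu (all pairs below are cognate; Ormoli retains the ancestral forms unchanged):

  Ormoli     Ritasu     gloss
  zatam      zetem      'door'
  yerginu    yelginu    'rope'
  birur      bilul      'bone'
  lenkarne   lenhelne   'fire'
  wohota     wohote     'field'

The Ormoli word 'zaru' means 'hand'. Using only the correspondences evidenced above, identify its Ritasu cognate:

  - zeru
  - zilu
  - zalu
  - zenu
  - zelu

zelu

lenkarne ~ lenhelne — Ormoli a corresponds to Ritasu e after a consonant, before r.
birur ~ bilul — Ormoli r corresponds to Ritasu l between vowels (before a back vowel).
Applying these to Ormoli 'zaru':
  zaru → zeru   (a→e after a consonant, before r)
  zeru → zelu   (r→l between vowels (before a back vowel))
So the Ritasu cognate is 'zelu'.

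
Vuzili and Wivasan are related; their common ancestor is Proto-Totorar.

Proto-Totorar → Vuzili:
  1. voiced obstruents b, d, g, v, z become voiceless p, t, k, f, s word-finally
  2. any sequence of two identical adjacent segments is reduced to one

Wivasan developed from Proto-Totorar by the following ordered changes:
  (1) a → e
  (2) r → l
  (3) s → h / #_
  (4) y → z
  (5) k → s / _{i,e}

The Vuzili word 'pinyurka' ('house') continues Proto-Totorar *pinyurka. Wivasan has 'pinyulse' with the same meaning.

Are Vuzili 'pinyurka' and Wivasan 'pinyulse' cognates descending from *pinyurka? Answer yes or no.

Derive the expected Wivasan reflex of *pinyurka:
Wivasan: start from *pinyurka.
  rule 1 (vowel merger): pinyurka → pinyurke
  rule 2 (unconditioned shift): pinyurke → pinyulke
  rule 3: no change — pinyulke
  rule 4 (unconditioned shift): pinyulke → pinzulke
  rule 5 (palatalisation): pinzulke → pinzulse
  ⇒ Wivasan pinzulse
The regular Wivasan reflex would be 'pinzulse', but the attested form is 'pinyulse'. The correspondence is irregular, so they are not cognates (the Wivasan form has a different source).

no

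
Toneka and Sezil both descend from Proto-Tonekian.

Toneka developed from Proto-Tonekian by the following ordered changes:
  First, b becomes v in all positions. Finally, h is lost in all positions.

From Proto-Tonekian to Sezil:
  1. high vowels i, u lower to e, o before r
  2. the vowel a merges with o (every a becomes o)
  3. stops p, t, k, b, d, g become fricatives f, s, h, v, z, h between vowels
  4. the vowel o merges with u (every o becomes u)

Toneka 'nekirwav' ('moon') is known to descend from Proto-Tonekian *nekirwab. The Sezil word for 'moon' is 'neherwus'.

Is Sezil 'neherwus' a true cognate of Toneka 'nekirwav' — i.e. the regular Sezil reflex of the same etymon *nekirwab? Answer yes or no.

Derive the expected Sezil reflex of *nekirwab:
Sezil: *nekirwab
  nekirwab → nekerwab   [pre-rhotic lowering]
  nekerwab → nekerwob   [vowel merger]
  nekerwob → neherwob   [intervocalic lenition]
  neherwob → neherwub   [vowel merger]
  giving Sezil neherwub.
The regular Sezil reflex would be 'neherwub', but the attested form is 'neherwus'. The correspondence is irregular, so they are not cognates (the Sezil form has a different source).

no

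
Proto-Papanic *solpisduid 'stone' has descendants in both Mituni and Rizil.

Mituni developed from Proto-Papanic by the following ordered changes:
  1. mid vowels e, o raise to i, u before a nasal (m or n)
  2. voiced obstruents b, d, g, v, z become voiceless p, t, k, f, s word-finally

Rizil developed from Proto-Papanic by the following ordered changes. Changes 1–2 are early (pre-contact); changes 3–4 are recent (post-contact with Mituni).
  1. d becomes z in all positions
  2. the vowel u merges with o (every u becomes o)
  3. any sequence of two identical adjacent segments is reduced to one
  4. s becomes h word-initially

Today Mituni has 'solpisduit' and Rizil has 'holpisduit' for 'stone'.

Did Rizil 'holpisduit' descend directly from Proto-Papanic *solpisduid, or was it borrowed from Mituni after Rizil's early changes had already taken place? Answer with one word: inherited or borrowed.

borrowed

If inherited, *solpisduid would pass through all of Rizil's changes:
Rizil: *solpisduid
  solpisduid → solpiszuiz   [unconditioned shift]
  solpiszuiz → solpiszoiz   [vowel merger]
  solpiszoiz (rule 3 does not apply)
  solpiszoiz → holpiszoiz   [debuccalisation]
  giving Rizil holpiszoiz.
If borrowed from Mituni 'solpisduit' after the early changes, it would undergo only the recent ones:
  rule 3 (degemination): no change (solpisduit)
  rule 4 (debuccalisation): solpisduit → holpisduit
  ⇒ as a loan: holpisduit
Rizil 'holpisduit' matches the loan outcome 'holpisduit', not the inherited 'holpiszoiz' — it skipped the early Rizil changes, so it was borrowed from Mituni.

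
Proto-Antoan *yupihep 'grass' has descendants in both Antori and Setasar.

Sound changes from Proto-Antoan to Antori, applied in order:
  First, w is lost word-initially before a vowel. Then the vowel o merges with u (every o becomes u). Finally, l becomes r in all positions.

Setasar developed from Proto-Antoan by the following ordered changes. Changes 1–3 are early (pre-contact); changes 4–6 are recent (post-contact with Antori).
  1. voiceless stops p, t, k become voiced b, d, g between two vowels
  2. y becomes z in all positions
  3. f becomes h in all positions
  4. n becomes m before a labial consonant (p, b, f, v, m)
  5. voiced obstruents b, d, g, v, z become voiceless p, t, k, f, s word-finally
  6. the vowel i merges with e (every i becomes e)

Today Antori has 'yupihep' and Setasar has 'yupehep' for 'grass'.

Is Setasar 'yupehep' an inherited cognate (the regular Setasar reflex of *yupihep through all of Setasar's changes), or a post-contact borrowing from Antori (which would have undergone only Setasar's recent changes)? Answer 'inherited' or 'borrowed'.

borrowed

If inherited, *yupihep would pass through all of Setasar's changes:
Setasar: start from *yupihep.
  rule 1 (intervocalic voicing): yupihep → yubihep
  rule 2 (unconditioned shift): yubihep → zubihep
  rule 3: no change — zubihep
  rule 4: no change — zubihep
  rule 5: no change — zubihep
  rule 6 (vowel merger): zubihep → zubehep
  ⇒ Setasar zubehep
If borrowed from Antori 'yupihep' after the early changes, it would undergo only the recent ones:
  rule 4 (nasal place assimilation): no change (yupihep)
  rule 5 (final devoicing): no change (yupihep)
  rule 6 (vowel merger): yupihep → yupehep
  ⇒ as a loan: yupehep
Setasar 'yupehep' matches the loan outcome 'yupehep', not the inherited 'zubehep' — it skipped the early Setasar changes, so it was borrowed from Antori.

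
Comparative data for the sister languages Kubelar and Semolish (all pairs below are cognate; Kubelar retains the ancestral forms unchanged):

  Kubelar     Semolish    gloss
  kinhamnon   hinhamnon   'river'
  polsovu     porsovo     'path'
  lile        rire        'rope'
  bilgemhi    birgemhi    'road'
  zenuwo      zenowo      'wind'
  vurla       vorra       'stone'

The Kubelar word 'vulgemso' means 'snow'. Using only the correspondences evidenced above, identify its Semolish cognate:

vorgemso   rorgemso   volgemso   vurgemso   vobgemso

vorgemso

zenuwo ~ zenowo — Kubelar u corresponds to Semolish o after a consonant, before a consonant other than r, m, n, p, b, f, v.
polsovu ~ porsovo, bilgemhi ~ birgemhi — Kubelar l corresponds to Semolish r after a vowel, before a consonant other than r, m, n, p, b, f, v.
Applying these to Kubelar 'vulgemso':
  vulgemso → volgemso   (u→o after a consonant, before a consonant other than r, m, n, p, b, f, v)
  volgemso → vorgemso   (l→r after a vowel, before a consonant other than r, m, n, p, b, f, v)
So the Semolish cognate is 'vorgemso'.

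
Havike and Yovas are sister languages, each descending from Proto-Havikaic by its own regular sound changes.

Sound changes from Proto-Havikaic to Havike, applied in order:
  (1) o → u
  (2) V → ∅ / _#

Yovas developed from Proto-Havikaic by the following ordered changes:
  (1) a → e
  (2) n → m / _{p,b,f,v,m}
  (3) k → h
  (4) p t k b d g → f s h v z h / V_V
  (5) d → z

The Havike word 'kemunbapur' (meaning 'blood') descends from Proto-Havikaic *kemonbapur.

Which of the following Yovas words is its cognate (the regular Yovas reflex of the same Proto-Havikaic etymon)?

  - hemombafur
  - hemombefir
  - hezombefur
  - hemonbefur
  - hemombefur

hemombefur

Yovas: start from *kemonbapur.
  rule 1 (vowel merger): kemonbapur → kemonbepur
  rule 2 (nasal place assimilation): kemonbepur → kemombepur
  rule 3 (unconditioned shift): kemombepur → hemombepur
  rule 4 (intervocalic lenition): hemombepur → hemombefur
  rule 5: no change — hemombefur
  ⇒ Yovas hemombefur
Among the options, 'hemombefur' alone shows every Yovas change applied in order.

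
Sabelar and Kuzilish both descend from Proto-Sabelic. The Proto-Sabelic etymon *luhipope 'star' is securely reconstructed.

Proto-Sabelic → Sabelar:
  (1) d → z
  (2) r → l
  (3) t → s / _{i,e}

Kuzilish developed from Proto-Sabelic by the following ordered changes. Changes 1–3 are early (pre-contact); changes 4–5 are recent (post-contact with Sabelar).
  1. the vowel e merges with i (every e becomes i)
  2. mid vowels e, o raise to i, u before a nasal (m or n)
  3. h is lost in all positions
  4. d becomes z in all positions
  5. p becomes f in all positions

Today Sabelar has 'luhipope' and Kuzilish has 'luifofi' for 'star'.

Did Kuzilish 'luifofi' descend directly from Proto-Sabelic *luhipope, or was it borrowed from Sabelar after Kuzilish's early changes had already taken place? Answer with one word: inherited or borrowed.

inherited

If inherited, *luhipope would pass through all of Kuzilish's changes:
Kuzilish: *luhipope > luhipopi > luipopi > luifofi  (by vowel merger, h-loss, unconditioned shift)
If borrowed from Sabelar 'luhipope' after the early changes, it would undergo only the recent ones:
  rule 4 (unconditioned shift): no change (luhipope)
  rule 5 (unconditioned shift): luhipope → luhifofe
  ⇒ as a loan: luhifofe
Kuzilish 'luifofi' matches the inherited outcome exactly, so it is an inherited cognate, not a loan.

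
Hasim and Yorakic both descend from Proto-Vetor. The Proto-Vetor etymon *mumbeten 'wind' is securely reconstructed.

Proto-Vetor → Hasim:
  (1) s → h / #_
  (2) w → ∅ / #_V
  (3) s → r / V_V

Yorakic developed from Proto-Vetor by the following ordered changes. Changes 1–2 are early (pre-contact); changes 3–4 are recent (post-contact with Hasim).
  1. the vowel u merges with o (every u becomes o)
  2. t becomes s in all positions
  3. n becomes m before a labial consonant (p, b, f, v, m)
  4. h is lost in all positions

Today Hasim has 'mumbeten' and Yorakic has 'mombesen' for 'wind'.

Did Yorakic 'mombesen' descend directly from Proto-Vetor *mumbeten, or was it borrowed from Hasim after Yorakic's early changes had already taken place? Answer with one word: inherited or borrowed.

If inherited, *mumbeten would pass through all of Yorakic's changes:
Yorakic: start from *mumbeten.
  rule 1 (vowel merger): mumbeten → mombeten
  rule 2 (unconditioned shift): mombeten → mombesen
  rule 3: no change — mombesen
  rule 4: no change — mombesen
  ⇒ Yorakic mombesen
If borrowed from Hasim 'mumbeten' after the early changes, it would undergo only the recent ones:
  rule 3 (nasal place assimilation): no change (mumbeten)
  rule 4 (h-loss): no change (mumbeten)
  ⇒ as a loan: mumbeten
Yorakic 'mombesen' matches the inherited outcome exactly, so it is an inherited cognate, not a loan.

inherited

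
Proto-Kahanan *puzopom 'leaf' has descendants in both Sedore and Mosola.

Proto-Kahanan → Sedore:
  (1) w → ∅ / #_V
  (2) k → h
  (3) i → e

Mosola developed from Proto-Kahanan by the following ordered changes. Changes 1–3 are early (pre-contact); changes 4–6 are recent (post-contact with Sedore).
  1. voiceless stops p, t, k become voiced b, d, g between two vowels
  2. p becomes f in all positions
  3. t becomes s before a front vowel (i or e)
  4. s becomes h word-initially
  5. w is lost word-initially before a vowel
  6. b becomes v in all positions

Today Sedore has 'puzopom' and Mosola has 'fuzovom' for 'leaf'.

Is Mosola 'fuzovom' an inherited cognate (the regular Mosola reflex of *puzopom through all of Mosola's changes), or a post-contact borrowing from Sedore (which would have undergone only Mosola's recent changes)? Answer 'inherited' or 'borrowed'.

inherited

If inherited, *puzopom would pass through all of Mosola's changes:
Mosola: *puzopom > puzobom > fuzobom > fuzovom  (by intervocalic voicing, unconditioned shift, unconditioned shift)
If borrowed from Sedore 'puzopom' after the early changes, it would undergo only the recent ones:
  rule 4 (debuccalisation): no change (puzopom)
  rule 5 (glide loss): no change (puzopom)
  rule 6 (unconditioned shift): no change (puzopom)
  ⇒ as a loan: puzopom
Mosola 'fuzovom' matches the inherited outcome exactly, so it is an inherited cognate, not a loan.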